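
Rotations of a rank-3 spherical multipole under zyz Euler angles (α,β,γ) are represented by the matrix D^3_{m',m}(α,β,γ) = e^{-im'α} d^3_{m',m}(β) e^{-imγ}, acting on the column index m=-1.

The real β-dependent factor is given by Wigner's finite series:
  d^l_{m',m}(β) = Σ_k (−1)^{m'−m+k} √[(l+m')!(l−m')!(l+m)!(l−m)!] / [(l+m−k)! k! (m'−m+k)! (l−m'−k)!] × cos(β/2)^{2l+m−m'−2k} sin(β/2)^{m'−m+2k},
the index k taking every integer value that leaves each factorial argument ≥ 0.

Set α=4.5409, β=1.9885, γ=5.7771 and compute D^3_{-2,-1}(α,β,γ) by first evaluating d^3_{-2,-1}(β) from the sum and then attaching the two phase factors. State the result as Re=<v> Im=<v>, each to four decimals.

Re=0.3145 Im=-0.3574

Split into d^3_{-2,-1}(β=1.9885) × two z-phases.
With c≡cos(β/2)=0.545132 and s≡sin(β/2)=0.838350, N=[1·120·2·24]^{1/2}=75.894664
k: max(0,(-1)−(-2))=1 … min(3+(-1),3−(-2))=2
  k=1: (−1)^0·75.8947/(24)·0.5451^5·0.8384^1 = +0.127624
  k=2: (−1)^1·75.8947/(12)·0.5451^3·0.8384^3 = -0.603686
d^3_{-2,-1}(1.9885) = +0.127624 -0.603686 = -0.476062
Phases: e^{-i·(-2)·4.5409}=-0.941757+0.336293i, e^{-i·(-1)·5.7771}=+0.874649-0.484757i ⇒ D=+0.314528-0.357362i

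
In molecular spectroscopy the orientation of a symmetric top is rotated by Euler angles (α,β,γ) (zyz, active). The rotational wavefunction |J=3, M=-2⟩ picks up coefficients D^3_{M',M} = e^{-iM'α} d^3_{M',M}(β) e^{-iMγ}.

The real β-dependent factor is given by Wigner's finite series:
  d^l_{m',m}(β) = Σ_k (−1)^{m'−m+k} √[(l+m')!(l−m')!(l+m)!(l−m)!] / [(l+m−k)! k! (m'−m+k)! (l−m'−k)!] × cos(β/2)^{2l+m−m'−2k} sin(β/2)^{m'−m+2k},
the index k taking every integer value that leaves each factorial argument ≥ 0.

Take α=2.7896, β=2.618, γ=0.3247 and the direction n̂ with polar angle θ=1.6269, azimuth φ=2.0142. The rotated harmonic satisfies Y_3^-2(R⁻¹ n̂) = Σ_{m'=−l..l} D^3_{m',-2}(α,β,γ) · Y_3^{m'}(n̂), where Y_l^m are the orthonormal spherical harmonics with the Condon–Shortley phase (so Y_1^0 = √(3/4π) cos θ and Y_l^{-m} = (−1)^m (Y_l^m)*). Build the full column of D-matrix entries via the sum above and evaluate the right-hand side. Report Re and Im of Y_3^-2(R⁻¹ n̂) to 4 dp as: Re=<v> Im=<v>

Re=0.1598 Im=-0.3070

Need the full column D^3_{m',-2} for m'=−3..3 at α=2.7896, β=2.618, γ=0.3247.
cos(β/2)=0.258816, sin(β/2)=0.965927
d^3_{-3,-2}: single k=1 term ⇒ +0.002748;  D = -0.002524+0.001087i
d^3_{-2,-2}: k∈[0..1] ⇒ +0.000301 -0.020933 = -0.020632;  D = -0.020601+0.001126i
d^3_{-1,-2}: k∈[0..1] ⇒ -0.003547 +0.098818 = +0.095271;  D = -0.091088-0.027918i
d^3_{0,-2}: k∈[0..1] ⇒ +0.022931 -0.319389 = -0.296458;  D = -0.236113-0.179271i
d^3_{1,-2}: k∈[0..1] ⇒ -0.098818 +0.688196 = +0.589378;  D = -0.317751-0.496387i
d^3_{2,-2}: k∈[0..1] ⇒ +0.291561 -0.812203 = -0.520643;  D = -0.112304-0.508386i
d^3_{3,-2}: single k=0 term ⇒ -0.533074;  D = -0.071526+0.528254i
Y_3^{m'}(θ=1.6269,φ=2.0142) and Σ D·Y over m':
  (-0.0025+0.0011i)·(+0.4033+0.0989i)  (-0.0206+0.0011i)·(+0.0361-0.0443i)  (-0.0911-0.0279i)·(+0.1363+0.2869i)  (-0.2361-0.1793i)·(+0.0624+0.0000i)  (-0.3178-0.4964i)·(-0.1363+0.2869i)  (-0.1123-0.5084i)·(+0.0361+0.0443i)  (-0.0715+0.5283i)·(-0.4033+0.0989i)
Y_3^-2(R⁻¹ n̂) = +0.159770-0.306957i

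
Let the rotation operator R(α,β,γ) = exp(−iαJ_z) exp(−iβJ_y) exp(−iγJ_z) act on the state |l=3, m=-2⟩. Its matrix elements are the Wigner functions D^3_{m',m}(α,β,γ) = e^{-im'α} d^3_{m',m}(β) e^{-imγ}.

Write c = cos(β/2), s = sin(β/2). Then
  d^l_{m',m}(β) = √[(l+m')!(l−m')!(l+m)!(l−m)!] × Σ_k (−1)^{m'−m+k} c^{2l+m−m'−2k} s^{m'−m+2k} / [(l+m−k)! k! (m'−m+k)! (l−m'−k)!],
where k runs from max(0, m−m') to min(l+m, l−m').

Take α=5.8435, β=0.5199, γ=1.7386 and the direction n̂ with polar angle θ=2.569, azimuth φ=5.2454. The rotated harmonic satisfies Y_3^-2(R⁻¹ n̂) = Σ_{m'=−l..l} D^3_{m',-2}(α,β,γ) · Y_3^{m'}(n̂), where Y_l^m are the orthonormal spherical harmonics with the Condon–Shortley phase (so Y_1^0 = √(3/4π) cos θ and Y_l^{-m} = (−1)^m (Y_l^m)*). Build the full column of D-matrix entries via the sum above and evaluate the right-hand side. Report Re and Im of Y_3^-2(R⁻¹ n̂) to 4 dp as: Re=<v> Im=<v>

Need the full column D^3_{m',-2} for m'=−3..3 at α=5.8435, β=0.5199, γ=1.7386.
cos(β/2)=0.966403, sin(β/2)=0.257032
d^3_{-3,-2}: single k=1 term ⇒ +0.530706;  D = -0.294094+0.441767i
d^3_{-2,-2}: k∈[0..1] ⇒ +0.814609 -0.288123 = +0.526486;  D = -0.450550+0.272383i
d^3_{-1,-2}: k∈[0..1] ⇒ -0.685139 +0.096932 = -0.588207;  D = +0.585024-0.061109i
d^3_{0,-2}: k∈[0..1] ⇒ +0.315623 -0.022327 = +0.293296;  D = -0.276933-0.096595i
d^3_{1,-2}: k∈[0..1] ⇒ -0.096932 +0.003428 = -0.093504;  D = +0.066782+0.065446i
d^3_{2,-2}: k∈[0..1] ⇒ +0.020382 -0.000288 = +0.020093;  D = -0.007000-0.018835i
d^3_{3,-2}: single k=0 term ⇒ -0.002656;  D = -0.000222+0.002646i
Y_3^{m'}(θ=2.569,φ=5.2454) and Σ D·Y over m':
  (-0.2941+0.4418i)·(-0.0663+0.0019i)  (-0.4505+0.2724i)·(+0.1219-0.2207i)  (+0.5850-0.0611i)·(+0.2253+0.3819i)  (-0.2769-0.0966i)·(-0.1669+0.0000i)  (+0.0668+0.0654i)·(-0.2253+0.3819i)  (-0.0070-0.0188i)·(+0.1219+0.2207i)  (-0.0002+0.0026i)·(+0.0663+0.0019i)
Y_3^-2(R⁻¹ n̂) = +0.188472+0.335665i

Re=0.1885 Im=0.3357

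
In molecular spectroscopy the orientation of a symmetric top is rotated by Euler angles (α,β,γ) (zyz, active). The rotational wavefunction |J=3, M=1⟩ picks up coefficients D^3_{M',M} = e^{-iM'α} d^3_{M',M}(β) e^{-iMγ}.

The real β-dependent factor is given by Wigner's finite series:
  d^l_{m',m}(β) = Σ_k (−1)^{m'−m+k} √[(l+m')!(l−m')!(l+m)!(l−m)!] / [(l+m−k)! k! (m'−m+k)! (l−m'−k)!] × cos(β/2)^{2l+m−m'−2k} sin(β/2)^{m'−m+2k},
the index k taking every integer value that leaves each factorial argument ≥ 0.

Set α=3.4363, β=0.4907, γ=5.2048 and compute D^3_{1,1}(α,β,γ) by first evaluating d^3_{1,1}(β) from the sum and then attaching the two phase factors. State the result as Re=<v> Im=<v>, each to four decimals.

Re=-0.3081 Im=-0.3070

Split into d^3_{1,1}(β=0.4907) × two z-phases.
c=cos(0.4907/2)=0.970052, s=sin(0.4907/2)=0.242896; N=√[24·2·24·2]=48.000000
k: max(0,(1)−(1))=0 … min(3+(1),3−(1))=2
  k=0: (−1)^0·48.0000/(48)·0.9701^6·0.2429^0 = +0.833242
  k=1: (−1)^1·48.0000/(6)·0.9701^4·0.2429^2 = -0.417937
  k=2: (−1)^2·48.0000/(8)·0.9701^2·0.2429^4 = +0.019653
d^3_{1,1}(0.4907) = +0.833242 -0.417937 +0.019653 = +0.434957
Attach z-rotation phases: D = e^{-i(1)(3.4363)}·(+0.434957)·e^{-i(1)(5.2048)} = -0.308090-0.307032i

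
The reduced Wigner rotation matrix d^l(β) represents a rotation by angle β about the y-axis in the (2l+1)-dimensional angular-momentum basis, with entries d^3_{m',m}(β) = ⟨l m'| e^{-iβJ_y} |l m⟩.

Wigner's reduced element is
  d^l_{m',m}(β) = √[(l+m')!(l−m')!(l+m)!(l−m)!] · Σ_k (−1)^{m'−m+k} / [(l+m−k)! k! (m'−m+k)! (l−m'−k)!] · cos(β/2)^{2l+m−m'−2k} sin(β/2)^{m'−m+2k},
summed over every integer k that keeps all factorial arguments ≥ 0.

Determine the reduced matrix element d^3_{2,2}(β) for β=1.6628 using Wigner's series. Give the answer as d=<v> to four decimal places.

d^3_{2,2}(β=1.6628) via Wigner's sum:
c=cos(1.6628/2)=0.673842, s=sin(1.6628/2)=0.738875; N=√[120·1·120·1]=120.000000
The bounds max(0,m−m')=0 and min(l+m,l−m')=1 give 2 terms
  k=0: (−1)^0·120.0000/(120)·0.6738^6·0.7389^0 = +0.093616
  k=1: (−1)^1·120.0000/(24)·0.6738^4·0.7389^2 = -0.562788
d^3_{2,2}(1.6628) = +0.093616 -0.562788 = -0.469172

d=-0.4692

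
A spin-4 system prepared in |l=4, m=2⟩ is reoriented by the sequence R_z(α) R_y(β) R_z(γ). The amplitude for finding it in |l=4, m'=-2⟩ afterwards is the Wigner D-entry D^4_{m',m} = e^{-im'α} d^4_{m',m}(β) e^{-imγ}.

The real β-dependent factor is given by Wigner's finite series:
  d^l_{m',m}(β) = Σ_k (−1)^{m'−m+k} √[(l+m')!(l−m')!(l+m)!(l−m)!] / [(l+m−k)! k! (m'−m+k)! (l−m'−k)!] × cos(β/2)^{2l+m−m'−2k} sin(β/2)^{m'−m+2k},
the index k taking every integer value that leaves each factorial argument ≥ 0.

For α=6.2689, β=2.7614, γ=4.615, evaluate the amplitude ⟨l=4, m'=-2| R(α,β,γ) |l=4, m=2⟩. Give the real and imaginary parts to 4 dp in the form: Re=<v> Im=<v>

Re=-0.4914 Im=-0.0824

D^4_{-2,2}(6.2689,2.7614,4.615) = e^{-i·-2·6.2689}·d^4_{-2,2}(2.7614)·e^{-i·2·4.615}. Compute d first:
With c≡cos(β/2)=0.188953 and s≡sin(β/2)=0.981986, N=[2·720·720·2]^{1/2}=1440.000000
k: max(0,(2)−(-2))=4 … min(4+(2),4−(-2))=6
  k=4: (−1)^0·1440.0000/(96)·0.1890^4·0.9820^4 = +0.017780
  k=5: (−1)^1·1440.0000/(120)·0.1890^2·0.9820^6 = -0.384170
  k=6: (−1)^2·1440.0000/(1440)·0.1890^0·0.9820^8 = +0.864654
d^4_{-2,2}(2.7614) = +0.017780 -0.384170 +0.864654 = +0.498265
Attach z-rotation phases: D = e^{-i(-2)(6.2689)}·(+0.498265)·e^{-i(2)(4.615)} = -0.491398-0.082434i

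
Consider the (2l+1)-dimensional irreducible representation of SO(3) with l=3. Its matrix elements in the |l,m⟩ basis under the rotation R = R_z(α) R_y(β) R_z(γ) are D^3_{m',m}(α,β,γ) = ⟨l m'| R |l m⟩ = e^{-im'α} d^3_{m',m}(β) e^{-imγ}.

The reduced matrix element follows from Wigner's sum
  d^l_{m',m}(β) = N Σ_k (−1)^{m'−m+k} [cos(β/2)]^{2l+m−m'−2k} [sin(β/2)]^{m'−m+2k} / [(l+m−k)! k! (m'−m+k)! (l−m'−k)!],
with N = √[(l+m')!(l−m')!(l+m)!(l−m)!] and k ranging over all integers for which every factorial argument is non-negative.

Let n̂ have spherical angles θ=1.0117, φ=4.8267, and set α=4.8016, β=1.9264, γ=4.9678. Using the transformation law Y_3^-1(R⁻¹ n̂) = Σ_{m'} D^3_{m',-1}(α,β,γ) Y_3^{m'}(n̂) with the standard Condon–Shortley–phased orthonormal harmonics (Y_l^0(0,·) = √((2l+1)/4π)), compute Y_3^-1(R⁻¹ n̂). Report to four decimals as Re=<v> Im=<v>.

Need the full column D^3_{m',-1} for m'=−3..3 at α=4.8016, β=1.9264, γ=4.9678.
cos(β/2)=0.570896, sin(β/2)=0.821023
d^3_{-3,-1}: single k=2 term ⇒ +0.277321;  D = +0.240244+0.138527i
d^3_{-2,-1}: k∈[1..2] ⇒ +0.157449 -0.651277 = -0.493828;  D = +0.207582-0.448080i
d^3_{-1,-1}: k∈[0..2] ⇒ +0.034621 -0.572832 +0.888557 = +0.350346;  D = -0.329747-0.118361i
d^3_{0,-1}: k∈[0..2] ⇒ -0.172476 +1.070157 -0.737773 = +0.159907;  D = +0.040399-0.154720i
d^3_{1,-1}: k∈[0..2] ⇒ +0.429624 -1.184742 +0.306289 = -0.448830;  D = -0.442645-0.074253i
d^3_{2,-1}: k∈[0..1] ⇒ -0.651277 +0.673492 = +0.022215;  D = -0.001709+0.022149i
d^3_{3,-1}: single k=0 term ⇒ +0.573561;  D = -0.573518+0.007010i
Y_3^{m'}(θ=1.0117,φ=4.8267) and Σ D·Y over m':
  (+0.2402+0.1385i)·(-0.0855-0.2394i)  (+0.2076-0.4481i)·(-0.3794+0.0883i)  (-0.3297-0.1184i)·(+0.0127+0.1107i)  (+0.0404-0.1547i)·(-0.3154+0.0000i)  (-0.4426-0.0743i)·(-0.0127+0.1107i)  (-0.0017+0.0221i)·(-0.3794-0.0883i)  (-0.5735+0.0070i)·(+0.0855-0.2394i)
Y_3^-1(R⁻¹ n̂) = -0.061294+0.211357i

Re=-0.0613 Im=0.2114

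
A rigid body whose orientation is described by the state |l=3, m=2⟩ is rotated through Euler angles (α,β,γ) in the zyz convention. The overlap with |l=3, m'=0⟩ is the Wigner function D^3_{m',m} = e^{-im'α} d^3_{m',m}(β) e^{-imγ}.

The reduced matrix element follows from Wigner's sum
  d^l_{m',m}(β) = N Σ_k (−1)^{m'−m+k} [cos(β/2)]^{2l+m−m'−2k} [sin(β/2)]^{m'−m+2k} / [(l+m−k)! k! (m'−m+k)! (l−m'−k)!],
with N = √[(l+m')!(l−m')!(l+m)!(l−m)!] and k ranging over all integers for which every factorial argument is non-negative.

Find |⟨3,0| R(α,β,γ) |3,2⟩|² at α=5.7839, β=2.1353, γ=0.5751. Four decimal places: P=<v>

First d^3_{0,2}(β=2.1353), then the phase factors e^{-i(0)α} and e^{-i(2)γ}:
Half-angle: c=0.482184, s=0.876070. N=√(6·6·120·1)=65.726707
Admissible k: 2..3 (factorial args all ≥0)
  k=2: (−1)^0·65.7267/(12)·0.4822^4·0.8761^2 = +0.227243
  k=3: (−1)^1·65.7267/(12)·0.4822^2·0.8761^4 = -0.750139
d^3_{0,2}(2.1353) = +0.227243 -0.750139 = -0.522896
|D^3_{0,2}|² = |d^3_{0,2}(β)|² = (-0.522896)² = 0.273420 (the z-rotation phases have unit modulus)

P=0.2734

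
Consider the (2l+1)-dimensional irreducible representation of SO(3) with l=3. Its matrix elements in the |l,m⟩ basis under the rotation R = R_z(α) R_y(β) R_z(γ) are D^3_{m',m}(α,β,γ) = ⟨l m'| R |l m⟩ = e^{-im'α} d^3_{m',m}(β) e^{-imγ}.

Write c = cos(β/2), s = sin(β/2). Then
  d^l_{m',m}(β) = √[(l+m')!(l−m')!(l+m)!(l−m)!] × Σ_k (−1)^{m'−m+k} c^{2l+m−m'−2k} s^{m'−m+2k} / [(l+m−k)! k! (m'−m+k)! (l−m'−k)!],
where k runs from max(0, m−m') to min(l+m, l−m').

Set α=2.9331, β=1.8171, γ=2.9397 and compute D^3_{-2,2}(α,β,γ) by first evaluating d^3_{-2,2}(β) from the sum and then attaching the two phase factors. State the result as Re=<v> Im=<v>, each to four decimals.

Re=0.4906 Im=-0.0065

First d^3_{-2,2}(β=1.8171), then the phase factors e^{-i(-2)α} and e^{-i(2)γ}:
With c≡cos(β/2)=0.614890 and s≡sin(β/2)=0.788613, N=[1·120·120·1]^{1/2}=120.000000
Admissible k: 4..5 (factorial args all ≥0)
  k=4: (−1)^0·120.0000/(24)·0.6149^2·0.7886^4 = +0.731173
  k=5: (−1)^1·120.0000/(120)·0.6149^0·0.7886^6 = -0.240538
d^3_{-2,2}(1.8171) = +0.731173 -0.240538 = +0.490635
D = (+0.914314-0.405006i)·(+0.490635)·(+0.919580+0.392902i) = +0.490593-0.006476i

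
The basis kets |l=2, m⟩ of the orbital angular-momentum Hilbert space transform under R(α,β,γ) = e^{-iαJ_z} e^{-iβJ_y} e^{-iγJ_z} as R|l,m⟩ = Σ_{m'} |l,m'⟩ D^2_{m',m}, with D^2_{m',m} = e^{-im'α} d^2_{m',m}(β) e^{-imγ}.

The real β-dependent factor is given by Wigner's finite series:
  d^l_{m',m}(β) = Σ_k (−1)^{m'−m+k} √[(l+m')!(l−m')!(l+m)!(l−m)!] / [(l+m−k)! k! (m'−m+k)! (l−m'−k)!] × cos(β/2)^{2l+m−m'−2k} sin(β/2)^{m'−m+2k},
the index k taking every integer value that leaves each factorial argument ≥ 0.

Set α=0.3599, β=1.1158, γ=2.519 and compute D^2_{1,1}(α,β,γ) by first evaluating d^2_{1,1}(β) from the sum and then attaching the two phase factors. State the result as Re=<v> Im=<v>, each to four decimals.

First d^2_{1,1}(β=1.1158), then the phase factors e^{-i(1)α} and e^{-i(1)γ}:
With c≡cos(β/2)=0.848369 and s≡sin(β/2)=0.529406, N=[6·1·6·1]^{1/2}=6.000000
k∈{0,1} keeps every argument non-negative
  k=0: (−1)^0·6.0000/(6)·0.8484^4·0.5294^0 = +0.518011
  k=1: (−1)^1·6.0000/(2)·0.8484^2·0.5294^2 = -0.605157
d^2_{1,1}(1.1158) = +0.518011 -0.605157 = -0.087146
Attach z-rotation phases: D = e^{-i(1)(0.3599)}·(-0.087146)·e^{-i(1)(2.519)} = +0.084157+0.022630i

Re=0.0842 Im=0.0226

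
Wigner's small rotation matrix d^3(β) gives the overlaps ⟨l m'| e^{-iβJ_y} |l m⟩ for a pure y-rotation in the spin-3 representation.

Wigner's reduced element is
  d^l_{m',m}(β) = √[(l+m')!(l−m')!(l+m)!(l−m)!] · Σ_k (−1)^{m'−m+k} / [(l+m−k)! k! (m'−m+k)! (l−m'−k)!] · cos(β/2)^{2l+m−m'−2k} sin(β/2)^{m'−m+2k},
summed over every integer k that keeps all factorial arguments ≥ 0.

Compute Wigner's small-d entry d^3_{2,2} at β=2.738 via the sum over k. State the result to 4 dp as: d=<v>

d=-0.0077

d^3_{2,2}(β=2.738) via Wigner's sum:
With c≡cos(β/2)=0.200430 and s≡sin(β/2)=0.979708, N=[120·1·120·1]^{1/2}=120.000000
Admissible k: 0..1 (factorial args all ≥0)
  k=0: (−1)^0·120.0000/(120)·0.2004^6·0.9797^0 = +0.000065
  k=1: (−1)^1·120.0000/(24)·0.2004^4·0.9797^2 = -0.007745
d^3_{2,2}(2.738) = +0.000065 -0.007745 = -0.007680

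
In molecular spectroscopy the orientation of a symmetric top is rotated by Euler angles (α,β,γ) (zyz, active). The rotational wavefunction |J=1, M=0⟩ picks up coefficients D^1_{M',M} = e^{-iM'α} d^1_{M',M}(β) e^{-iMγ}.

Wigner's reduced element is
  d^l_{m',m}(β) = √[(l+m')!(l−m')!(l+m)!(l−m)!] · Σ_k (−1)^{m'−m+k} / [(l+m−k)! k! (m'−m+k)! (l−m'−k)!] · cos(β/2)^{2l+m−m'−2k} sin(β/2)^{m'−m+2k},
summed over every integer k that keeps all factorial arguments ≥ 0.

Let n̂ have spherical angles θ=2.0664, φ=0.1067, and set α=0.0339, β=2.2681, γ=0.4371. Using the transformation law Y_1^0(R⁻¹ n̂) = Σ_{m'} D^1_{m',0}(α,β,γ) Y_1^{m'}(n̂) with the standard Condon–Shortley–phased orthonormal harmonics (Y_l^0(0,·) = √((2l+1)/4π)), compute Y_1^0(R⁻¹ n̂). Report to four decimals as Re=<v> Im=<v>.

Need the full column D^1_{m',0} for m'=−1..1 at α=0.0339, β=2.2681, γ=0.4371.
cos(β/2)=0.422993, sin(β/2)=0.906133
d^1_{-1,0}: single k=1 term ⇒ +0.542051;  D = +0.541740+0.018372i
d^1_{0,0}: k∈[0..1] ⇒ +0.178923 -0.821077 = -0.642153;  D = -0.642153+0.000000i
d^1_{1,0}: single k=0 term ⇒ -0.542051;  D = -0.541740+0.018372i
Y_1^{m'}(θ=2.0664,φ=0.1067) and Σ D·Y over m':
  (+0.5417+0.0184i)·(+0.3022-0.0324i)  (-0.6422+0.0000i)·(-0.2324+0.0000i)  (-0.5417+0.0184i)·(-0.3022-0.0324i)
Y_1^0(R⁻¹ n̂) = +0.477825+0.000000i

Re=0.4778 Im=0.0000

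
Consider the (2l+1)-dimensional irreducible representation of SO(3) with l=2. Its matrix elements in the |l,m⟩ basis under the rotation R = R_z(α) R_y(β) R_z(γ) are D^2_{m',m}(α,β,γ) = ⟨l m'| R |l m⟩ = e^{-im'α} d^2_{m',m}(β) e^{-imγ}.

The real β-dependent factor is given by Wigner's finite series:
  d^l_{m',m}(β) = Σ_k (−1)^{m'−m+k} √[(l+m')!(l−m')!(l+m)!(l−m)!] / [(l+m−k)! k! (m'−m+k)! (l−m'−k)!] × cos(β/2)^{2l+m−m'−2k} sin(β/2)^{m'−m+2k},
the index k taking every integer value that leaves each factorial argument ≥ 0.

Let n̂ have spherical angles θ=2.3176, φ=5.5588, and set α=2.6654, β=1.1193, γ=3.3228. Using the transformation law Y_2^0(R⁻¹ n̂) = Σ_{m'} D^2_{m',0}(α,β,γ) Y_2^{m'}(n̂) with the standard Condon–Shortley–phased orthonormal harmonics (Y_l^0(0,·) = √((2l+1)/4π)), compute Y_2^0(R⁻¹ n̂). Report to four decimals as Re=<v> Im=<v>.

Need the full column D^2_{m',0} for m'=−2..2 at α=2.6654, β=1.1193, γ=3.3228.
cos(β/2)=0.847441, sin(β/2)=0.530890
d^2_{-2,0}: single k=2 term ⇒ +0.495796;  D = +0.287433-0.403975i
d^2_{-1,0}: k∈[1..2] ⇒ +0.791422 -0.310597 = +0.480825;  D = -0.427331+0.220409i
d^2_{0,0}: k∈[0..2] ⇒ +0.515748 -0.809631 +0.079436 = -0.214447;  D = -0.214447+0.000000i
d^2_{1,0}: k∈[0..1] ⇒ -0.791422 +0.310597 = -0.480825;  D = +0.427331+0.220409i
d^2_{2,0}: single k=0 term ⇒ +0.495796;  D = +0.287433+0.403975i
Y_2^{m'}(θ=2.3176,φ=5.5588) and Σ D·Y over m':
  (+0.2874-0.4040i)·(+0.0253+0.2065i)  (-0.4273+0.2204i)·(-0.2884-0.2552i)  (-0.2144+0.0000i)·(+0.1212+0.0000i)  (+0.4273+0.2204i)·(+0.2884-0.2552i)  (+0.2874+0.4040i)·(+0.0253-0.2065i)
Y_2^0(R⁻¹ n̂) = +0.514397+0.000000i

Re=0.5144 Im=0.0000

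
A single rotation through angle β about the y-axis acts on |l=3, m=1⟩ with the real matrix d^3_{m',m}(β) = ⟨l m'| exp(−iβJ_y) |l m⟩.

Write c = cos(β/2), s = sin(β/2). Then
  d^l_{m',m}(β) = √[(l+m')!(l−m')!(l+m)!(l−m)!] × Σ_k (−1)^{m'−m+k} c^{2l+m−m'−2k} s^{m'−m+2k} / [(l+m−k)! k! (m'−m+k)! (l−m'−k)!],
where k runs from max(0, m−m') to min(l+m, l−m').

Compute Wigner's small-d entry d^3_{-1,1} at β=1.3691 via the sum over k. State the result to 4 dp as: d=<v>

d^3_{-1,1}(β=1.3691) via Wigner's sum:
Half-angle: c=0.774704, s=0.632324. N=√(2·24·24·2)=48.000000
The bounds max(0,m−m')=2 and min(l+m,l−m')=4 give 3 terms
  k=2: (−1)^0·48.0000/(8)·0.7747^4·0.6323^2 = +0.864119
  k=3: (−1)^1·48.0000/(6)·0.7747^2·0.6323^4 = -0.767576
  k=4: (−1)^2·48.0000/(48)·0.7747^0·0.6323^6 = +0.063920
d^3_{-1,1}(1.3691) = +0.864119 -0.767576 +0.063920 = +0.160464

d=0.1605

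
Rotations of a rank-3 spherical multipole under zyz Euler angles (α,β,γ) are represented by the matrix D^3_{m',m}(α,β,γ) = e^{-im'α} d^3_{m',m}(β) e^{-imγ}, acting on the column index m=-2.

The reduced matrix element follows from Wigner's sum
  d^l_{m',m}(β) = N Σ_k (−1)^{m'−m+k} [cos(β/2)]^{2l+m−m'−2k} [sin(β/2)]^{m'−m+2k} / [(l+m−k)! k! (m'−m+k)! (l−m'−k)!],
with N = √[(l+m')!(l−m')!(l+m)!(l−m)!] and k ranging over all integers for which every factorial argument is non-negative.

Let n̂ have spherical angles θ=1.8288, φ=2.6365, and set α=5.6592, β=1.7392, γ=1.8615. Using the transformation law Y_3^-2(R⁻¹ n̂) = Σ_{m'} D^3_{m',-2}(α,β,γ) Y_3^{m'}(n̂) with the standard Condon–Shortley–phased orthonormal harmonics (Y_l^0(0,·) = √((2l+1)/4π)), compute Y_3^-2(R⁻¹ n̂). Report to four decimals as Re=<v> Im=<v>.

Need the full column D^3_{m',-2} for m'=−3..3 at α=5.6592, β=1.7392, γ=1.8615.
cos(β/2)=0.645132, sin(β/2)=0.764071
d^3_{-3,-2}: single k=1 term ⇒ +0.209148;  D = -0.057849+0.200988i
d^3_{-2,-2}: k∈[0..1] ⇒ +0.072093 -0.505629 = -0.433537;  D = +0.340739-0.268051i
d^3_{-1,-2}: k∈[0..1] ⇒ -0.270008 +0.757491 = +0.487482;  D = -0.487040+0.020750i
d^3_{0,-2}: k∈[0..1] ⇒ +0.553889 -0.776950 = -0.223060;  D = +0.186409+0.122505i
d^3_{1,-2}: k∈[0..1] ⇒ -0.757491 +0.531272 = -0.226218;  D = +0.080834+0.211283i
d^3_{2,-2}: k∈[0..1] ⇒ +0.709255 -0.198977 = +0.510278;  D = +0.130483-0.493313i
d^3_{3,-2}: single k=0 term ⇒ -0.411522;  D = -0.317848+0.261387i
Y_3^{m'}(θ=1.8288,φ=2.6365) and Σ D·Y over m':
  (-0.0578+0.2010i)·(-0.0209-0.3766i)  (+0.3407-0.2681i)·(-0.1296-0.2065i)  (-0.4870+0.0207i)·(+0.1844+0.1020i)  (+0.1864+0.1225i)·(+0.2547+0.0000i)  (+0.0808+0.2113i)·(-0.1844+0.1020i)  (+0.1305-0.4933i)·(-0.1296+0.2065i)  (-0.3178+0.2614i)·(+0.0209-0.3766i)
Y_3^-2(R⁻¹ n̂) = +0.073167+0.152643i

Re=0.0732 Im=0.1526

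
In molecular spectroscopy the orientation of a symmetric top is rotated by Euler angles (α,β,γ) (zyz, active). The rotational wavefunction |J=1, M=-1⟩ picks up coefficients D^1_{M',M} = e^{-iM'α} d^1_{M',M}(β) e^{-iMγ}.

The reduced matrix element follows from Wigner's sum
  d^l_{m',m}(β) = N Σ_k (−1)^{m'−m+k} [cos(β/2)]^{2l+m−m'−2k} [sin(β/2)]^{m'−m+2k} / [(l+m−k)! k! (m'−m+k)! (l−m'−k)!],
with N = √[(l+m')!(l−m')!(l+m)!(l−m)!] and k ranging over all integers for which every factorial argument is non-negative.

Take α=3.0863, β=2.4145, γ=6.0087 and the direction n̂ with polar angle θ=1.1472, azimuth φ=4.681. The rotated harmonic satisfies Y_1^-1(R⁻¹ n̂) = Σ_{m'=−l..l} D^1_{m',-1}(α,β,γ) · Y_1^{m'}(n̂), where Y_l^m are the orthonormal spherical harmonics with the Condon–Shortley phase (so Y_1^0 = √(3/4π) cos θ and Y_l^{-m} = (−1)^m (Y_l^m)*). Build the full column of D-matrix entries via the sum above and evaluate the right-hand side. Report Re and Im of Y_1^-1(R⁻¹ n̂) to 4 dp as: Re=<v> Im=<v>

Re=-0.1708 Im=-0.2790

Need the full column D^1_{m',-1} for m'=−1..1 at α=3.0863, β=2.4145, γ=6.0087.
cos(β/2)=0.355591, sin(β/2)=0.934642
d^1_{-1,-1}: single k=0 term ⇒ +0.126445;  D = -0.119631+0.040947i
d^1_{0,-1}: single k=0 term ⇒ -0.470014;  D = -0.452419+0.127398i
d^1_{1,-1}: single k=0 term ⇒ +0.873555;  D = -0.852654+0.189947i
Y_1^{m'}(θ=1.1472,φ=4.681) and Σ D·Y over m':
  (-0.1196+0.0409i)·(-0.0099+0.3148i)  (-0.4524+0.1274i)·(+0.2008+0.0000i)  (-0.8527+0.1899i)·(+0.0099+0.3148i)
Y_1^-1(R⁻¹ n̂) = -0.170794-0.279019i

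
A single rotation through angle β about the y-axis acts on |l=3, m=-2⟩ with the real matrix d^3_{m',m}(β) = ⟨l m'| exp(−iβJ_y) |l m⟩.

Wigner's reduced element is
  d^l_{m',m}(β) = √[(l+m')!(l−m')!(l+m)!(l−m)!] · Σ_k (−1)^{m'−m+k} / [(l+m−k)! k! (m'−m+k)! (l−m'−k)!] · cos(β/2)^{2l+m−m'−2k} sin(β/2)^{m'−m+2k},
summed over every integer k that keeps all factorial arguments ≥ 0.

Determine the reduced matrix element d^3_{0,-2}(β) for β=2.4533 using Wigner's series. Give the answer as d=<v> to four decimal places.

d=-0.4267

d^3_{0,-2}(β=2.4533) via Wigner's sum:
c=cos(2.4533/2)=0.337393, s=sin(2.4533/2)=0.941364; N=√[6·6·1·120]=65.726707
The bounds max(0,m−m')=0 and min(l+m,l−m')=1 give 2 terms
  k=0: (−1)^2·65.7267/(12)·0.3374^4·0.9414^2 = +0.062896
  k=1: (−1)^3·65.7267/(12)·0.3374^2·0.9414^4 = -0.489625
d^3_{0,-2}(2.4533) = +0.062896 -0.489625 = -0.426729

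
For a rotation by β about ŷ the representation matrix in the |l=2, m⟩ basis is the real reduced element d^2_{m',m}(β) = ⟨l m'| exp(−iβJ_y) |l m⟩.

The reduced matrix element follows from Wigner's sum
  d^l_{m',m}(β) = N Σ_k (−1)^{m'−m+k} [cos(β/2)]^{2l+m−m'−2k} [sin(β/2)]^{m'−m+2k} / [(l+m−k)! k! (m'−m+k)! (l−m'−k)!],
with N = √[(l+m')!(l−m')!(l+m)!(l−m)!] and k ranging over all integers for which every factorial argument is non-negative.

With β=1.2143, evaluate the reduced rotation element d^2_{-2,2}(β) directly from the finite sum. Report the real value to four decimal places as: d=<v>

d^2_{-2,2}(β=1.2143) via Wigner's sum:
Half-angle: c=0.821277, s=0.570529. N=√(1·24·24·1)=24.000000
The bounds max(0,m−m')=4 and min(l+m,l−m')=4 give 1 term
  k=4: (−1)^0·24.0000/(24)·0.8213^0·0.5705^4 = +0.105953
d^2_{-2,2}(1.2143) = +0.105953

d=0.1060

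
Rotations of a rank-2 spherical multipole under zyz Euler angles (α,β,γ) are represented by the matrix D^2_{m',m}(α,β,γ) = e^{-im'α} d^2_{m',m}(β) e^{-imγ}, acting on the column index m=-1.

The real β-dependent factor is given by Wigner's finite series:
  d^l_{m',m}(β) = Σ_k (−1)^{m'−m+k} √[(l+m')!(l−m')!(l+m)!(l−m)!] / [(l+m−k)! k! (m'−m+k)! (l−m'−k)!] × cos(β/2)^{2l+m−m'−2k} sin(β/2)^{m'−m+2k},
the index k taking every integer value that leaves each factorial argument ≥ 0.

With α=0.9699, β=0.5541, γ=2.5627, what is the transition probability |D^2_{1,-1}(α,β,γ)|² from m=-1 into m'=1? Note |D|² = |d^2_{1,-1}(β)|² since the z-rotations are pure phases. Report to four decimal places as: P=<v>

Split into d^2_{1,-1}(β=0.5541) × two z-phases.
With c≡cos(β/2)=0.961867 and s≡sin(β/2)=0.273519, N=[6·1·1·6]^{1/2}=6.000000
k∈{0,1} keeps every argument non-negative
  k=0: (−1)^2·6.0000/(2)·0.9619^2·0.2735^2 = +0.207648
  k=1: (−1)^3·6.0000/(6)·0.9619^0·0.2735^4 = -0.005597
d^2_{1,-1}(0.5541) = +0.207648 -0.005597 = +0.202051
|D^2_{1,-1}|² = |d^2_{1,-1}(β)|² = (+0.202051)² = 0.040824 (the z-rotation phases have unit modulus)

P=0.0408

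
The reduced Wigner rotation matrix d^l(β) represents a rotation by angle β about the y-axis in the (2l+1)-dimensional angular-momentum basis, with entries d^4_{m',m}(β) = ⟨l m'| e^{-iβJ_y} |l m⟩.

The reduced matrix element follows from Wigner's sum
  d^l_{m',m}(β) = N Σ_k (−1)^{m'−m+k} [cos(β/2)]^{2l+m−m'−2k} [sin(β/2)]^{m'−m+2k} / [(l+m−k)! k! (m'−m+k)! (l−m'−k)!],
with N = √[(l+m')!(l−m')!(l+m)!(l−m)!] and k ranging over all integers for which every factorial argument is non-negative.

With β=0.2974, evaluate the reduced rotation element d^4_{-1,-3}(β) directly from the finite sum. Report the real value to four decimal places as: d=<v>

d^4_{-1,-3}(β=0.2974) via Wigner's sum:
Half-angle: c=0.988965, s=0.148153. N=√(6·120·1·5040)=1904.940944
k: max(0,(-3)−(-1))=0 … min(4+(-3),4−(-1))=1
  k=0: (−1)^2·1904.9409/(240)·0.9890^6·0.1482^2 = +0.162995
  k=1: (−1)^3·1904.9409/(144)·0.9890^4·0.1482^4 = -0.006096
d^4_{-1,-3}(0.2974) = +0.162995 -0.006096 = +0.156898

d=0.1569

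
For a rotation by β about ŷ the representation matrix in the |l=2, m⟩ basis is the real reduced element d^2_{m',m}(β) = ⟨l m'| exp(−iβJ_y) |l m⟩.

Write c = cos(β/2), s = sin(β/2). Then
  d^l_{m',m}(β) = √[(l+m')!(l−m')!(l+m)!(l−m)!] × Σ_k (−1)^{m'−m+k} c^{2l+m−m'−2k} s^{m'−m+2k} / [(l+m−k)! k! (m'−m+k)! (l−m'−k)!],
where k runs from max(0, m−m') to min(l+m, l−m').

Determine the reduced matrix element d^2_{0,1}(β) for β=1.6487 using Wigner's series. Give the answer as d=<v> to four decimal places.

d=-0.0950

d^2_{0,1}(β=1.6487) via Wigner's sum:
c=cos(1.6487/2)=0.679034, s=sin(1.6487/2)=0.734107; N=√[2·2·6·1]=4.898979
k: max(0,(1)−(0))=1 … min(2+(1),2−(0))=2
  k=1: (−1)^0·4.8990/(2)·0.6790^3·0.7341^1 = +0.563002
  k=2: (−1)^1·4.8990/(2)·0.6790^1·0.7341^3 = -0.658028
d^2_{0,1}(1.6487) = +0.563002 -0.658028 = -0.095027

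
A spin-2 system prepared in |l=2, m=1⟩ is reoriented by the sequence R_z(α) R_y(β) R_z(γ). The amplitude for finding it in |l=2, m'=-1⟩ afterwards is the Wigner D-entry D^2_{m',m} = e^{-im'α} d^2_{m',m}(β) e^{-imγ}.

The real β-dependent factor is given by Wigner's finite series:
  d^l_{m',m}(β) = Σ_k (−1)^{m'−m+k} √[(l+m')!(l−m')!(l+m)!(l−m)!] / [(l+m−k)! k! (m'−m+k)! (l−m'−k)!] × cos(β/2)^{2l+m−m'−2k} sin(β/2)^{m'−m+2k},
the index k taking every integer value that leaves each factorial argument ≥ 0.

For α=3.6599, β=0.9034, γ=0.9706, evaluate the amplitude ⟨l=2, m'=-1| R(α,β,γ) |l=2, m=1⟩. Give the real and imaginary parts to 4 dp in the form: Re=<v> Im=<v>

Split into d^2_{-1,1}(β=0.9034) × two z-phases.
With c≡cos(β/2)=0.899706 and s≡sin(β/2)=0.436496, N=[1·6·6·1]^{1/2}=6.000000
The bounds max(0,m−m')=2 and min(l+m,l−m')=3 give 2 terms
  k=2: (−1)^0·6.0000/(2)·0.8997^2·0.4365^2 = +0.462682
  k=3: (−1)^1·6.0000/(6)·0.8997^0·0.4365^4 = -0.036301
d^2_{-1,1}(0.9034) = +0.462682 -0.036301 = +0.426381
D = (-0.868659-0.495411i)·(+0.426381)·(+0.564804-0.825225i) = -0.383507+0.186341i

Re=-0.3835 Im=0.1863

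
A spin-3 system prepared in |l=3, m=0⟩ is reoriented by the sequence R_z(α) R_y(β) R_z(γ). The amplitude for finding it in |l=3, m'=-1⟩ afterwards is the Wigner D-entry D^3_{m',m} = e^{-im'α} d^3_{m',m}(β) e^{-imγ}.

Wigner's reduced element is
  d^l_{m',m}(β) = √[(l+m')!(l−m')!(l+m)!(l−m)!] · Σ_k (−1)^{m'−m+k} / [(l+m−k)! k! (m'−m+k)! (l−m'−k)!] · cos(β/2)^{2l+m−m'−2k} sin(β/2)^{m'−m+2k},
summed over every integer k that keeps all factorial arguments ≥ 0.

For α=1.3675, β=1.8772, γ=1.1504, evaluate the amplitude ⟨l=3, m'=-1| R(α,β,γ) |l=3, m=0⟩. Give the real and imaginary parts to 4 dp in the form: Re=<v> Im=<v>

First d^3_{-1,0}(β=1.8772), then the phase factors e^{-i(-1)α} and e^{-i(0)γ}:
With c≡cos(β/2)=0.590918 and s≡sin(β/2)=0.806732, N=[2·24·6·6]^{1/2}=41.569219
k: max(0,(0)−(-1))=1 … min(3+(0),3−(-1))=3
  k=1: (−1)^0·41.5692/(12)·0.5909^5·0.8067^1 = +0.201352
  k=2: (−1)^1·41.5692/(4)·0.5909^3·0.8067^3 = -1.125851
  k=3: (−1)^2·41.5692/(12)·0.5909^1·0.8067^5 = +0.699461
d^3_{-1,0}(1.8772) = +0.201352 -1.125851 +0.699461 = -0.225038
D = (+0.201899+0.979406i)·(-0.225038)·(+1.000000+0.000000i) = -0.045435-0.220404i

Re=-0.0454 Im=-0.2204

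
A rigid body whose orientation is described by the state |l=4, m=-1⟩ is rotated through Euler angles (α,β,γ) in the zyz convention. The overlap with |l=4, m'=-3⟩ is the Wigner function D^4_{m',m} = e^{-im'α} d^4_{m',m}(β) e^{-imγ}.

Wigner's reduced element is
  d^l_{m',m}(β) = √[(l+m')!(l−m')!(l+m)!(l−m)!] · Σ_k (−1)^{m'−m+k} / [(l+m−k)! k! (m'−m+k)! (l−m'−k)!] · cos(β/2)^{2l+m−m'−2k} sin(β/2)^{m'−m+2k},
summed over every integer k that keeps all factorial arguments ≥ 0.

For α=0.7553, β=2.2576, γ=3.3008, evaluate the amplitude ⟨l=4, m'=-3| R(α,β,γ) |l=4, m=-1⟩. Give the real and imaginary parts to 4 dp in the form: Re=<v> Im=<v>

Re=-0.1930 Im=0.1681

Split into d^4_{-3,-1}(β=2.2576) × two z-phases.
c=cos(2.2576/2)=0.427745, s=sin(2.2576/2)=0.903900; N=√[1·5040·6·120]=1904.940944
Admissible k: 2..3 (factorial args all ≥0)
  k=2: (−1)^0·1904.9409/(240)·0.4277^6·0.9039^2 = +0.039721
  k=3: (−1)^1·1904.9409/(144)·0.4277^4·0.9039^4 = -0.295623
d^4_{-3,-1}(2.2576) = +0.039721 -0.295623 = -0.255902
Attach z-rotation phases: D = e^{-i(-3)(0.7553)}·(-0.255902)·e^{-i(-1)(3.3008)} = -0.192981+0.168061i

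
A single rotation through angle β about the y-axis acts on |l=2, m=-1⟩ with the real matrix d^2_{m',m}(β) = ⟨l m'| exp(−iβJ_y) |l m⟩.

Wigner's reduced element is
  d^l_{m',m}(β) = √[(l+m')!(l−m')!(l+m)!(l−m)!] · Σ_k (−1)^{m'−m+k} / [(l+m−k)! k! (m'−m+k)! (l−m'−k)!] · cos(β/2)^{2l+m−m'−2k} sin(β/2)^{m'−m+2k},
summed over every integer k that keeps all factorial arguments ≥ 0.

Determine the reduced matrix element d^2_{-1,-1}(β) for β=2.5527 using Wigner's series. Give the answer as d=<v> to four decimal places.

d^2_{-1,-1}(β=2.5527) via Wigner's sum:
Half-angle: c=0.290210, s=0.956963. N=√(1·6·1·6)=6.000000
Admissible k: 0..1 (factorial args all ≥0)
  k=0: (−1)^0·6.0000/(6)·0.2902^4·0.9570^0 = +0.007093
  k=1: (−1)^1·6.0000/(2)·0.2902^2·0.9570^2 = -0.231386
d^2_{-1,-1}(2.5527) = +0.007093 -0.231386 = -0.224292

d=-0.2243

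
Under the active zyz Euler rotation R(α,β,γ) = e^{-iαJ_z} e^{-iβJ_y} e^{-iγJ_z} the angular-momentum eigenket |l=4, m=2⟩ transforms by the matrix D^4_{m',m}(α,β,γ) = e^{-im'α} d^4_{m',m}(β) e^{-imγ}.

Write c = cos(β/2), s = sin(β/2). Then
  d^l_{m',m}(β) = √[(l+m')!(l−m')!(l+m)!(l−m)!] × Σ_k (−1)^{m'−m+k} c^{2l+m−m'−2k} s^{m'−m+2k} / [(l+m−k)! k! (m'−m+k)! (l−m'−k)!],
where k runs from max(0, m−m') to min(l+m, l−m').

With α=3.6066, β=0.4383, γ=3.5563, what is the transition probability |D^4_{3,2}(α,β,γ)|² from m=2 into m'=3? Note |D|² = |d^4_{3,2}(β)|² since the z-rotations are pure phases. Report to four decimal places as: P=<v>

P=0.3416

Split into d^4_{3,2}(β=0.4383) × two z-phases.
c=cos(0.4383/2)=0.976083, s=sin(0.4383/2)=0.217400; N=√[5040·1·720·2]=2693.993318
Admissible k: 0..1 (factorial args all ≥0)
  k=0: (−1)^1·2693.9933/(720)·0.9761^7·0.2174^1 = -0.686641
  k=1: (−1)^2·2693.9933/(240)·0.9761^5·0.2174^3 = +0.102187
d^4_{3,2}(0.4383) = -0.686641 +0.102187 = -0.584453
|D^4_{3,2}|² = |d^4_{3,2}(β)|² = (-0.584453)² = 0.341586 (the z-rotation phases have unit modulus)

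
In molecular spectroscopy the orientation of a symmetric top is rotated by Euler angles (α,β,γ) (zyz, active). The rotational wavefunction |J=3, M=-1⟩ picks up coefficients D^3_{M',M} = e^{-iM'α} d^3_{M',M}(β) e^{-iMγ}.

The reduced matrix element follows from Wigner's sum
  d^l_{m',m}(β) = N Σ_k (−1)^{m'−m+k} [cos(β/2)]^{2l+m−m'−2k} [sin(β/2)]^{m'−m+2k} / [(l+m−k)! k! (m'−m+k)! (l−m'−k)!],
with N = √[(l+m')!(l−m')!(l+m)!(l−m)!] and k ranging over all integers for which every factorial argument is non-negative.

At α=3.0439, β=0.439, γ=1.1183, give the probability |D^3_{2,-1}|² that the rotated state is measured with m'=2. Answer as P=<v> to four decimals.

First d^3_{2,-1}(β=0.439), then the phase factors e^{-i(2)α} and e^{-i(-1)γ}:
Half-angle: c=0.976006, s=0.217742. N=√(120·1·2·24)=75.894664
k: max(0,(-1)−(2))=0 … min(3+(-1),3−(2))=1
  k=0: (−1)^3·75.8947/(12)·0.9760^3·0.2177^3 = -0.060703
  k=1: (−1)^4·75.8947/(24)·0.9760^1·0.2177^5 = +0.001511
d^3_{2,-1}(0.439) = -0.060703 +0.001511 = -0.059193
|D^3_{2,-1}|² = |d^3_{2,-1}(β)|² = (-0.059193)² = 0.003504 (the z-rotation phases have unit modulus)

P=0.0035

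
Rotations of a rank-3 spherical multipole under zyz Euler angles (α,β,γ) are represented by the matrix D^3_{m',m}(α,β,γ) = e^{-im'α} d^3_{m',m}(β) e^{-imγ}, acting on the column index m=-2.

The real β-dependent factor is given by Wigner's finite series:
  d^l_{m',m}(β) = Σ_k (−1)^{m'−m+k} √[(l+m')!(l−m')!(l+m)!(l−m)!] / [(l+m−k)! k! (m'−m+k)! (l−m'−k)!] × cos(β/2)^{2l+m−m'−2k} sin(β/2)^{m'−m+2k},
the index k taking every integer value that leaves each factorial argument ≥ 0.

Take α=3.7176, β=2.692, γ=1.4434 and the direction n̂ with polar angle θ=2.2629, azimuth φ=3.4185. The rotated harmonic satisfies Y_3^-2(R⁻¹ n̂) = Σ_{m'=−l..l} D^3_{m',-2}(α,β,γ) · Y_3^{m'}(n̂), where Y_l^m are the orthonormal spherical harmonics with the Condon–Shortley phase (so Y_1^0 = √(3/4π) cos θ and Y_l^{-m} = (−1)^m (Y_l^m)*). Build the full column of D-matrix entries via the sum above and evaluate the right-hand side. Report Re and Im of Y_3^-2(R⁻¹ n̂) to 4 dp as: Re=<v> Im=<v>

Re=-0.0455 Im=0.1770

Need the full column D^3_{m',-2} for m'=−3..3 at α=3.7176, β=2.692, γ=1.4434.
cos(β/2)=0.222908, sin(β/2)=0.974840
d^3_{-3,-2}: single k=1 term ⇒ +0.001314;  D = +0.000128+0.001308i
d^3_{-2,-2}: k∈[0..1] ⇒ +0.000123 -0.011731 = -0.011608;  D = +0.007241+0.009073i
d^3_{-1,-2}: k∈[0..1] ⇒ -0.001697 +0.064894 = +0.063198;  D = +0.059965+0.019953i
d^3_{0,-2}: k∈[0..1] ⇒ +0.012851 -0.245778 = -0.232928;  D = +0.225408-0.058708i
d^3_{1,-2}: k∈[0..1] ⇒ -0.064894 +0.620570 = +0.555676;  D = +0.374684-0.410351i
d^3_{2,-2}: k∈[0..1] ⇒ +0.224364 -0.858220 = -0.633856;  D = +0.103480-0.625352i
d^3_{3,-2}: single k=0 term ⇒ -0.480692;  D = +0.192498+0.440465i
Y_3^{m'}(θ=2.2629,φ=3.4185) and Σ D·Y over m':
  (+0.0001+0.0013i)·(-0.1284+0.1406i)  (+0.0072+0.0091i)·(-0.3288+0.2033i)  (+0.0600+0.0200i)·(-0.2480+0.0705i)  (+0.2254-0.0587i)·(+0.2295+0.0000i)  (+0.3747-0.4104i)·(+0.2480+0.0705i)  (+0.1035-0.6254i)·(-0.3288-0.2033i)  (+0.1925+0.4405i)·(+0.1284+0.1406i)
Y_3^-2(R⁻¹ n̂) = -0.045503+0.176980i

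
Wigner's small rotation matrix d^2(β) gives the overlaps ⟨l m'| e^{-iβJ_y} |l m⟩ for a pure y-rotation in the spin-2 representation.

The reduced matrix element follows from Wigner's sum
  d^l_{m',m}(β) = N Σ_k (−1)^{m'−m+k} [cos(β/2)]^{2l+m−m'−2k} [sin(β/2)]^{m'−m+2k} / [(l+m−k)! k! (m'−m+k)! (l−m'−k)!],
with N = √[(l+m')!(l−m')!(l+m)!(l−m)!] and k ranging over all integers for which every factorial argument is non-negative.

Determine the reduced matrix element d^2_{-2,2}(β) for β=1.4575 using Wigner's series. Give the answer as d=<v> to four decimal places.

d^2_{-2,2}(β=1.4575) via Wigner's sum:
c=cos(1.4575/2)=0.746007, s=sin(1.4575/2)=0.665938; N=√[1·24·24·1]=24.000000
The bounds max(0,m−m')=4 and min(l+m,l−m')=4 give 1 term
  k=4: (−1)^0·24.0000/(24)·0.7460^0·0.6659^4 = +0.196668
d^2_{-2,2}(1.4575) = +0.196668

d=0.1967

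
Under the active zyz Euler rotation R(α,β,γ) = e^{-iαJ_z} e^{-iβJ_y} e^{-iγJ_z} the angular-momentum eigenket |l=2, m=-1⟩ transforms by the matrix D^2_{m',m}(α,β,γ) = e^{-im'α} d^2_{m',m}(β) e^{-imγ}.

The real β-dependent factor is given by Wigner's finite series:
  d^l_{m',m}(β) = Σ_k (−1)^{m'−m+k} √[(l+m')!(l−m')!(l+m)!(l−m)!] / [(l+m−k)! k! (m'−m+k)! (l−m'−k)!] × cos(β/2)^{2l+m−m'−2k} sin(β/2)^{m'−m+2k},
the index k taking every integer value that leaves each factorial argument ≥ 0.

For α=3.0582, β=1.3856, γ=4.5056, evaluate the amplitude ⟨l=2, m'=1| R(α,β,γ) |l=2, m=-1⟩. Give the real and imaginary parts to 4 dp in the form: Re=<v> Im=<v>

Split into d^2_{1,-1}(β=1.3856) × two z-phases.
With c≡cos(β/2)=0.769461 and s≡sin(β/2)=0.638694, N=[6·1·1·6]^{1/2}=6.000000
k∈{0,1} keeps every argument non-negative
  k=0: (−1)^2·6.0000/(2)·0.7695^2·0.6387^2 = +0.724569
  k=1: (−1)^3·6.0000/(6)·0.7695^0·0.6387^4 = -0.166407
d^2_{1,-1}(1.3856) = +0.724569 -0.166407 = +0.558162
Attach z-rotation phases: D = e^{-i(1)(3.0582)}·(+0.558162)·e^{-i(-1)(4.5056)} = +0.068701+0.553918i

Re=0.0687 Im=0.5539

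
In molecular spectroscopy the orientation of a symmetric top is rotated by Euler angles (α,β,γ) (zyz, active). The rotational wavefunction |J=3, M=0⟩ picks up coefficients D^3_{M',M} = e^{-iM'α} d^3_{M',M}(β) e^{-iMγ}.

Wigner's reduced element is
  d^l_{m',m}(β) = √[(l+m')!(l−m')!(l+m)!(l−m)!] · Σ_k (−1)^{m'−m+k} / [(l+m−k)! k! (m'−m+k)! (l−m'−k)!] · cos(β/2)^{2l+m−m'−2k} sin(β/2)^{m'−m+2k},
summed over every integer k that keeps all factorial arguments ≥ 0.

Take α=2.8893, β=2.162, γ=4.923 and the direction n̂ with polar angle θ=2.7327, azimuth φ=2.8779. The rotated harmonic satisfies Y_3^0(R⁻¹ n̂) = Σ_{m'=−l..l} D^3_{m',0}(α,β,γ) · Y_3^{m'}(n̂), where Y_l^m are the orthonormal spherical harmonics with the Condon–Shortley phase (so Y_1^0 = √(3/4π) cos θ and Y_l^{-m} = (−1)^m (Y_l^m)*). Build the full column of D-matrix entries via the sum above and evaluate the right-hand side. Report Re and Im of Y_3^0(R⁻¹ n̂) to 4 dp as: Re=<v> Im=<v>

Re=0.1698 Im=0.0000

Need the full column D^3_{m',0} for m'=−3..3 at α=2.8893, β=2.162, γ=4.923.
cos(β/2)=0.470446, sin(β/2)=0.882429
d^3_{-3,0}: single k=3 term ⇒ +0.319951;  D = -0.232599+0.219696i
d^3_{-2,0}: k∈[2..3] ⇒ +0.208910 -0.735020 = -0.526110;  D = -0.460543+0.254345i
d^3_{-1,0}: k∈[1..3] ⇒ +0.070440 -0.743499 +0.871964 = +0.198905;  D = -0.192608+0.049652i
d^3_{0,0}: k∈[0..3] ⇒ +0.010841 -0.343274 +1.207761 -0.472148 = +0.403179;  D = +0.403179+0.000000i
d^3_{1,0}: k∈[0..2] ⇒ -0.070440 +0.743499 -0.871964 = -0.198905;  D = +0.192608+0.049652i
d^3_{2,0}: k∈[0..1] ⇒ +0.208910 -0.735020 = -0.526110;  D = -0.460543-0.254345i
d^3_{3,0}: single k=0 term ⇒ -0.319951;  D = +0.232599+0.219696i
Y_3^{m'}(θ=2.7327,φ=2.8779) and Σ D·Y over m':
  (-0.2326+0.2197i)·(-0.0184-0.0186i)  (-0.4605+0.2543i)·(-0.1281-0.0746i)  (-0.1926+0.0497i)·(-0.3982-0.1075i)  (+0.4032+0.0000i)·(-0.4142+0.0000i)  (+0.1926+0.0497i)·(+0.3982-0.1075i)  (-0.4605-0.2543i)·(-0.1281+0.0746i)  (+0.2326+0.2197i)·(+0.0184-0.0186i)
Y_3^0(R⁻¹ n̂) = +0.169771+0.000000i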